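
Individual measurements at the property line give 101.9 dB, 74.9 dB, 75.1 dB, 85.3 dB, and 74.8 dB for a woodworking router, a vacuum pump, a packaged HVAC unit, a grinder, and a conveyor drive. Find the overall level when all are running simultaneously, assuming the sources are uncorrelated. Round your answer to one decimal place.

For uncorrelated sources the intensities add, so convert each level to linear form, sum, and take 10·log₁₀ of the total.
Σ 10^(L/10) = 10^(101.9/10) + 10^(74.9/10) + 10^(75.1/10) + 10^(85.3/10) + 10^(74.8/10) = 1.592e+10.
L_total = 10·log₁₀(1.592e+10) = 102.02 dB.

102.0 dB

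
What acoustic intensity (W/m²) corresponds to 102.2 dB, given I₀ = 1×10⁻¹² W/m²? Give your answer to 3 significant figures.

0.0166 W/m²

I/I₀ = 10^(102.2/10) = 1.66e+10, so I = 1.66e+10 × 10⁻¹² W/m².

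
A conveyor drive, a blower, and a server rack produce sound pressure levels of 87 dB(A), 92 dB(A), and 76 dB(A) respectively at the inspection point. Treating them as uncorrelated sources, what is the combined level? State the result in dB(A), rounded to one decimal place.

For uncorrelated sources the intensities add, so convert each level to linear form, sum, and take 10·log₁₀ of the total.
Σ 10^(L/10) = 10^(87/10) + 10^(92/10) + 10^(76/10) = 2.126e+09.
L_total = 10·log₁₀(2.126e+09) = 93.28 dB(A).

93.3 dB(A)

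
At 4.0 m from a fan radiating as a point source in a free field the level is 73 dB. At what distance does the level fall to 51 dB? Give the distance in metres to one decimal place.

Point-source spreading drops the level by 20·log₁₀(r₂/r₁); inverting, r₂/r₁ = 10^(ΔL/20).
r₂ = 4.0·10^((73−51)/20) = 4.0·10^(22.0/20) = 50.36 m.

50.4 m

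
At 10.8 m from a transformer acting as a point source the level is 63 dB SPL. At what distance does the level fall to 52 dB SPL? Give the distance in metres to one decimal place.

Point-source spreading drops the level by 20·log₁₀(r₂/r₁); inverting, r₂/r₁ = 10^(ΔL/20).
r₂ = 10.8·10^((63−52)/20) = 10.8·10^(11.0/20) = 38.32 m.

38.3 m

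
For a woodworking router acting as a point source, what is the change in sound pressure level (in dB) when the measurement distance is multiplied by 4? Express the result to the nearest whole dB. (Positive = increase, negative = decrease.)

-12 dB

Point-source spreading: ΔL = −20·log₁₀(r₂/r₁).
ΔL = −20·log₁₀(4) = -12.04 dB.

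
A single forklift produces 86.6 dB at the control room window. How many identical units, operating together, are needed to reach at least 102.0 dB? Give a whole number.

35

The shortfall is 102.0 − 86.6 = 15.4 dB, and N units add 10·log₁₀ N, so need 10·log₁₀ N ≥ 15.4.
N ≥ 10^(15.4/10) = 34.674, so N = 35.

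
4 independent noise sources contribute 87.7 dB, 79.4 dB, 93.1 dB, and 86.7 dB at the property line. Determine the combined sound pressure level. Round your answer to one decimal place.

95.0 dB

For uncorrelated sources the intensities add, so convert each level to linear form, sum, and take 10·log₁₀ of the total.
Σ 10^(L/10) = 10^(87.7/10) + 10^(79.4/10) + 10^(93.1/10) + 10^(86.7/10) = 3.185e+09.
L_total = 10·log₁₀(3.185e+09) = 95.03 dB.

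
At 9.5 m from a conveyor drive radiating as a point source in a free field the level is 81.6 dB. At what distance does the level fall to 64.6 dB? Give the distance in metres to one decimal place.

For a point source L₁ − L₂ = 20·log₁₀(r₂/r₁), so r₂ = r₁·10^((L₁−L₂)/20).
r₂ = 9.5·10^((81.6−64.6)/20) = 9.5·10^(17.0/20) = 67.25 m.

67.3 m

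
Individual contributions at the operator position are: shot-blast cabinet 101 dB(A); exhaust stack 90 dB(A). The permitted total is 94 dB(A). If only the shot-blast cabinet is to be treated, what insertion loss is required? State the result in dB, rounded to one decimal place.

9.2 dB

Fixed contribution from the other source: Σ 10^(L/10) = 10^(90/10) = 1.000e+09 (90.00 dB(A)).
The limit corresponds to 10^(94/10) = 2.512e+09; subtracting the fixed part leaves 1.512e+09 for the shot-blast cabinet, i.e. 91.80 dB(A).
So the shot-blast cabinet must be reduced from 101 to 91.80 dB(A): IL = 9.20 dB.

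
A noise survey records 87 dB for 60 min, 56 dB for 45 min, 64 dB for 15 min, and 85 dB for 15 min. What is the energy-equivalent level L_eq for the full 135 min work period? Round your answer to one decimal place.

The energy average is taken in the linear domain: L_eq = 10·log₁₀[(Σ tᵢ·10^(Lᵢ/10))/T], T = 135 min.
Σ tᵢ·10^(Lᵢ/10) = 60·10^(87/10) + 45·10^(56/10) + 15·10^(64/10) + 15·10^(85/10) = 3.487e+10.
L_eq = 10·log₁₀(3.487e+10/135) = 84.12 dB.

84.1 dB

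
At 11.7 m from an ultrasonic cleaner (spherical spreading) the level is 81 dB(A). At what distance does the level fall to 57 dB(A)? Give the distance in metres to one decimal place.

Point-source spreading drops the level by 20·log₁₀(r₂/r₁); inverting, r₂/r₁ = 10^(ΔL/20).
r₂ = 11.7·10^((81−57)/20) = 11.7·10^(24.0/20) = 185.43 m.

185.4 m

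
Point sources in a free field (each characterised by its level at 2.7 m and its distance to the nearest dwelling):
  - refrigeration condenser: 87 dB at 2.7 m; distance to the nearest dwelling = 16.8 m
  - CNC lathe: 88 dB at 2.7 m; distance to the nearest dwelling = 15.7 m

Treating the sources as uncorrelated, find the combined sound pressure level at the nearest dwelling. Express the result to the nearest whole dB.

75 dB

Apply inverse-square spreading to bring every level to the receiver, then sum 10^(L/10).
refrigeration condenser: 87 − 20·log₁₀(16.8/2.7) = 87 − 15.88 = 71.12 dB.
CNC lathe: 88 − 20·log₁₀(15.7/2.7) = 88 − 15.29 = 72.71 dB.
Σ 10^(L/10) = 3.161e+07 → L_total = 10·log₁₀(3.161e+07) = 75.00 dB.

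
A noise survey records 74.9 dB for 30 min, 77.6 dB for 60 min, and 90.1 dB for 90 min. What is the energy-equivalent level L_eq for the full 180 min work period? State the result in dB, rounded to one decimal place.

87.3 dB

Weight each interval's intensity by its duration and average over T = 180 min:
Σ tᵢ·10^(Lᵢ/10) = 30·10^(74.9/10) + 60·10^(77.6/10) + 90·10^(90.1/10) = 9.648e+10.
L_eq = 10·log₁₀(9.648e+10/180) = 87.29 dB.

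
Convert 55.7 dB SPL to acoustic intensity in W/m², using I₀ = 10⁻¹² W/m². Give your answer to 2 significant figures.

I/I₀ = 10^(55.7/10) = 3.715e+05, so I = 3.715e+05 × 10⁻¹² W/m².

3.7e-07 W/m²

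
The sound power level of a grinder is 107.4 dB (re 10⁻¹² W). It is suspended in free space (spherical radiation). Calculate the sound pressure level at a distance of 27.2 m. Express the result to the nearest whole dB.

68 dB

Free-field spherical radiation: L_p = L_w − 10·log₁₀(4π·r²), r = 27.2 m.
4π·r² = 9297 m², 10·log₁₀ of that is 39.683 dB.
L_p = 107.4 − 39.683 = 67.72 dB.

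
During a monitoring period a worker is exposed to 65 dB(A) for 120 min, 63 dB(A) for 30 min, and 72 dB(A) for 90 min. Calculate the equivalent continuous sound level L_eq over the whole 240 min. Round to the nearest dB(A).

Weight each interval's intensity by its duration and average over T = 240 min:
Σ tᵢ·10^(Lᵢ/10) = 120·10^(65/10) + 30·10^(63/10) + 90·10^(72/10) = 1.866e+09.
L_eq = 10·log₁₀(1.866e+09/240) = 68.91 dB(A).

69 dB(A)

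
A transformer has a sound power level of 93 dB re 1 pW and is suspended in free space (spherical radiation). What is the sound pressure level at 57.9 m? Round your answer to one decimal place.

Free-field spherical radiation: L_p = L_w − 10·log₁₀(4π·r²), r = 57.9 m.
4π·r² = 4.213e+04 m², 10·log₁₀ of that is 46.246 dB.
L_p = 93 − 46.246 = 46.75 dB.

46.8 dB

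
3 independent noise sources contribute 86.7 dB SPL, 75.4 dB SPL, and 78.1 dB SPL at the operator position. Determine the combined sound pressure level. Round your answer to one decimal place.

87.5 dB SPL

For uncorrelated sources the intensities add, so convert each level to linear form, sum, and take 10·log₁₀ of the total.
Σ 10^(L/10) = 10^(86.7/10) + 10^(75.4/10) + 10^(78.1/10) = 5.670e+08.
L_total = 10·log₁₀(5.670e+08) = 87.54 dB SPL.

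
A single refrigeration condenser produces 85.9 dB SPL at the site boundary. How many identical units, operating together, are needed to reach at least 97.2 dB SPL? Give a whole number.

14

Need L₁ + 10·log₁₀ N ≥ 97.2, i.e. log₁₀ N ≥ 1.13.
N ≥ 10^(11.3/10) = 13.490, so N = 14.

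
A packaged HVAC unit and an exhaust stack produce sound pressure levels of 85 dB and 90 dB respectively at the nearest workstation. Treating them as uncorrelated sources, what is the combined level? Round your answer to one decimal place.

91.2 dB

Incoherent sources combine by intensity addition: L_total = 10·log₁₀(Σ 10^(L_i/10)).
Σ 10^(L/10) = 10^(85/10) + 10^(90/10) = 1.316e+09.
L_total = 10·log₁₀(1.316e+09) = 91.19 dB.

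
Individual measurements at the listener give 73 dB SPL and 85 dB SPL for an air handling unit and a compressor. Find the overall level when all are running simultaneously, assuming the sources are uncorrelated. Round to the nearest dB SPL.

For uncorrelated sources the intensities add, so convert each level to linear form, sum, and take 10·log₁₀ of the total.
Σ 10^(L/10) = 10^(73/10) + 10^(85/10) = 3.362e+08.
L_total = 10·log₁₀(3.362e+08) = 85.27 dB SPL.

85 dB SPL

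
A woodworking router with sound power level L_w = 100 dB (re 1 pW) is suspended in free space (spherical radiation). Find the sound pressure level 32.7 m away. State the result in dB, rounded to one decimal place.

58.7 dB

L_p = L_w − 10·log₁₀(4π·r²) with r = 32.7 m.
4π·r² = 1.344e+04 m², 10·log₁₀ of that is 41.283 dB.
L_p = 100 − 41.283 = 58.72 dB.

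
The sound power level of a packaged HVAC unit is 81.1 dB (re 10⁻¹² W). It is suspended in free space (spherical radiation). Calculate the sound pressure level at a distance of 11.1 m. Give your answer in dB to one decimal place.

49.2 dB

L_p = L_w − 10·log₁₀(4π·r²) with r = 11.1 m.
4π·r² = 1548 m², 10·log₁₀ of that is 31.899 dB.
L_p = 81.1 − 31.899 = 49.20 dB.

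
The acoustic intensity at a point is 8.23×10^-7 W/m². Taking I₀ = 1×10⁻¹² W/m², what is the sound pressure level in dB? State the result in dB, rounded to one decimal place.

59.2 dB

L = 10·log₁₀(I/I₀) = 10·log₁₀(8.23×10^-7/10⁻¹²) = 10·log₁₀(8.23×10^5).
L = 10·(0.9154 + 5) = 59.15 dB.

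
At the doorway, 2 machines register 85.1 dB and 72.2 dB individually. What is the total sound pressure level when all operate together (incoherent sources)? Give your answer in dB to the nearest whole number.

85 dB

For uncorrelated sources the intensities add, so convert each level to linear form, sum, and take 10·log₁₀ of the total.
Σ 10^(L/10) = 10^(85.1/10) + 10^(72.2/10) = 3.402e+08.
L_total = 10·log₁₀(3.402e+08) = 85.32 dB.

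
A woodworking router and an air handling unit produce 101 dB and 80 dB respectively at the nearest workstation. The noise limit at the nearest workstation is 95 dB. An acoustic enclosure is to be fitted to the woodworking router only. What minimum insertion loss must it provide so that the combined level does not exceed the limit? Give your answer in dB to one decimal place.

Everything except the woodworking router sums to 10^(80/10) = 1.000e+08 in linear terms, 80.00 dB.
The limit corresponds to 10^(95/10) = 3.162e+09; subtracting the fixed part leaves 3.062e+09 for the woodworking router, i.e. 94.86 dB.
Required insertion loss = 101 − 94.86 = 6.14 dB.

6.1 dB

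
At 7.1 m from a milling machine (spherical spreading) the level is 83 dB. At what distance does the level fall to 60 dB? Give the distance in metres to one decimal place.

100.3 m

Point-source spreading drops the level by 20·log₁₀(r₂/r₁); inverting, r₂/r₁ = 10^(ΔL/20).
r₂ = 7.1·10^((83−60)/20) = 7.1·10^(23.0/20) = 100.29 m.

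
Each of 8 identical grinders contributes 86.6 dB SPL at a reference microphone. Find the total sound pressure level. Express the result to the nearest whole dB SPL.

96 dB SPL

With 8 equal, uncorrelated contributions the intensity is 8× that of one unit, giving a rise of 10·log₁₀ 8.
L_total = 86.6 + 10·log₁₀(8) = 86.6 + 9.031 = 95.63 dB SPL.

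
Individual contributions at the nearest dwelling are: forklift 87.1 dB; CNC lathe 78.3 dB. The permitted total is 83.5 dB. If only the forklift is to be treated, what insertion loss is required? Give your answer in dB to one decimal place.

Everything except the forklift sums to 10^(78.3/10) = 6.761e+07 in linear terms, 78.30 dB.
The limit corresponds to 10^(83.5/10) = 2.239e+08; subtracting the fixed part leaves 1.563e+08 for the forklift, i.e. 81.94 dB.
Required insertion loss = 87.1 − 81.94 = 5.16 dB.

5.2 dB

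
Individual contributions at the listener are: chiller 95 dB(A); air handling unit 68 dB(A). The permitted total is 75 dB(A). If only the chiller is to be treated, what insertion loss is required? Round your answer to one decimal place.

Fixed contribution from the other source: Σ 10^(L/10) = 10^(68/10) = 6.310e+06 (68.00 dB(A)).
To meet 75 dB(A) overall, the treated chiller may contribute at most 10^(75/10) − 6.310e+06 = 2.531e+07, i.e. 74.03 dB(A).
So the chiller must be reduced from 95 to 74.03 dB(A): IL = 20.97 dB.

21.0 dB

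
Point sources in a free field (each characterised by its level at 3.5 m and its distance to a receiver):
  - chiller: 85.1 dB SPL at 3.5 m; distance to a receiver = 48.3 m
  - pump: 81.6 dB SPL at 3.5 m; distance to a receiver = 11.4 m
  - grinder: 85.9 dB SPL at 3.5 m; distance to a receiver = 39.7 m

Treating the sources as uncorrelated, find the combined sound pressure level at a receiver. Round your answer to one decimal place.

72.6 dB SPL

Propagate each source to the receiver with L = L_ref − 20·log₁₀(r/r_ref), then add intensities.
chiller: 85.1 − 20·log₁₀(48.3/3.5) = 85.1 − 22.80 = 62.30 dB SPL.
pump: 81.6 − 20·log₁₀(11.4/3.5) = 81.6 − 10.26 = 71.34 dB SPL.
grinder: 85.9 − 20·log₁₀(39.7/3.5) = 85.9 − 21.09 = 64.81 dB SPL.
Σ 10^(L/10) = 1.835e+07 → L_total = 10·log₁₀(1.835e+07) = 72.64 dB SPL.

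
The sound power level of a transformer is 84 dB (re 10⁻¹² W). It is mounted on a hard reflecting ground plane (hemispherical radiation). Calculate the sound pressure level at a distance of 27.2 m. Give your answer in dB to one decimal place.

47.3 dB

The power spreads over a hemisphere of area 2π·r², so L_p = L_w − 10·log₁₀(2π·r²).
2π·r² = 4649 m², 10·log₁₀ of that is 36.673 dB.
L_p = 84 − 36.673 = 47.33 dB.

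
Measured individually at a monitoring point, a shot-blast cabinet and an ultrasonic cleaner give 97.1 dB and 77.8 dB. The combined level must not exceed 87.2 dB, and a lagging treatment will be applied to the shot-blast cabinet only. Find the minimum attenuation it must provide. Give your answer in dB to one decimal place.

Everything except the shot-blast cabinet sums to 10^(77.8/10) = 6.026e+07 in linear terms, 77.80 dB.
The limit corresponds to 10^(87.2/10) = 5.248e+08; subtracting the fixed part leaves 4.646e+08 for the shot-blast cabinet, i.e. 86.67 dB.
So the shot-blast cabinet must be reduced from 97.1 to 86.67 dB: IL = 10.43 dB.

10.4 dB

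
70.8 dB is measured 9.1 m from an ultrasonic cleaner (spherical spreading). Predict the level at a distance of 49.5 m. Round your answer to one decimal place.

56.1 dB

Point-source attenuation: ΔL = 20·log₁₀(r₂/r₁) = 20·log₁₀(49.5/9.1) = 14.711 dB.
L₂ = 70.8 − 20·log₁₀(49.5/9.1) = 70.8 − 14.711 = 56.09 dB.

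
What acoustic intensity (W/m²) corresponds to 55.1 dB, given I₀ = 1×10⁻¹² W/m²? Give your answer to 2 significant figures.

L = 10·log₁₀(I/I₀) ⇒ I = I₀·10^(L/10) = 10⁻¹² × 10^5.51.

3.2e-07 W/m²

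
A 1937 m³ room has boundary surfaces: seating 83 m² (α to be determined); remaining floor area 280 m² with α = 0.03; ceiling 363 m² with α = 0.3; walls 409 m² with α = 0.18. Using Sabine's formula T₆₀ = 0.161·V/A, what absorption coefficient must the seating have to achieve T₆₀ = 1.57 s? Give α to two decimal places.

0.09

Required total absorption A = 0.161·1937/1.57 = 198.64 m².
Absorption from the other surfaces = 280·0.03 + 363·0.3 + 409·0.18 = 190.92 m², so the seating must supply 7.72 m² over 83 m².
α = 7.72/83 = 0.093.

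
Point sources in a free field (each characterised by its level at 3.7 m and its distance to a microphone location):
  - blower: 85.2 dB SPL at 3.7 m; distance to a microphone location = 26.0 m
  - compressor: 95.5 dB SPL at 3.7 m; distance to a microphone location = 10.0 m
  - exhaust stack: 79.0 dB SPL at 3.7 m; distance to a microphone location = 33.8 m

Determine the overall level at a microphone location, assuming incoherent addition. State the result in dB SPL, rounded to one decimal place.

86.9 dB SPL

First find each source's level at the receiver (point-source: −20·log₁₀(r/r_ref)), then combine on an intensity basis.
blower: 85.2 − 20·log₁₀(26.0/3.7) = 85.2 − 16.94 = 68.26 dB SPL.
compressor: 95.5 − 20·log₁₀(10.0/3.7) = 95.5 − 8.64 = 86.86 dB SPL.
exhaust stack: 79.0 − 20·log₁₀(33.8/3.7) = 79.0 − 19.21 = 59.79 dB SPL.
Σ 10^(L/10) = 4.934e+08 → L_total = 10·log₁₀(4.934e+08) = 86.93 dB SPL.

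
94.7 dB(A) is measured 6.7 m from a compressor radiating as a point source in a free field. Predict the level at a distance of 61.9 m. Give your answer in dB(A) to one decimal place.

75.4 dB(A)

For a point source, L₂ = L₁ − 20·log₁₀(r₂/r₁).
L₂ = 94.7 − 20·log₁₀(61.9/6.7) = 94.7 − 19.312 = 75.39 dB(A).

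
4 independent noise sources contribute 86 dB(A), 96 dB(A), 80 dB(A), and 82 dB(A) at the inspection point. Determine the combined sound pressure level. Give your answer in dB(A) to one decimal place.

96.7 dB(A)

Incoherent sources combine by intensity addition: L_total = 10·log₁₀(Σ 10^(L_i/10)).
Σ 10^(L/10) = 10^(86/10) + 10^(96/10) + 10^(80/10) + 10^(82/10) = 4.638e+09.
L_total = 10·log₁₀(4.638e+09) = 96.66 dB(A).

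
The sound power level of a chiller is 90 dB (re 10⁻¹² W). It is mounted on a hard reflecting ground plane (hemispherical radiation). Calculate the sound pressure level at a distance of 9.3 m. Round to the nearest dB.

Free-field hemispherical radiation: L_p = L_w − 10·log₁₀(2π·r²), r = 9.3 m.
2π·r² = 543.4 m², 10·log₁₀ of that is 27.351 dB.
L_p = 90 − 27.351 = 62.65 dB.

63 dB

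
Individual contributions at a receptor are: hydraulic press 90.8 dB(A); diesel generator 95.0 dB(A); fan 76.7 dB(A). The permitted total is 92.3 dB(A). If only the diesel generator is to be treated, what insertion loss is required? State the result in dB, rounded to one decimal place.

Fixed contribution from the other sources: Σ 10^(L/10) = 10^(90.8/10) + 10^(76.7/10) = 1.249e+09 (90.97 dB(A)).
To meet 92.3 dB(A) overall, the treated diesel generator may contribute at most 10^(92.3/10) − 1.249e+09 = 4.492e+08, i.e. 86.52 dB(A).
Required insertion loss = 95.0 − 86.52 = 8.48 dB.

8.5 dB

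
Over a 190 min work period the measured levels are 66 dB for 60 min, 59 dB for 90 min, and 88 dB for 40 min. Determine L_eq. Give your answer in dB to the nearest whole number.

L_eq = 10·log₁₀[(1/T)·Σ tᵢ·10^(Lᵢ/10)] with T = 190 min.
Σ tᵢ·10^(Lᵢ/10) = 60·10^(66/10) + 90·10^(59/10) + 40·10^(88/10) = 2.555e+10.
L_eq = 10·log₁₀(2.555e+10/190) = 81.29 dB.

81 dB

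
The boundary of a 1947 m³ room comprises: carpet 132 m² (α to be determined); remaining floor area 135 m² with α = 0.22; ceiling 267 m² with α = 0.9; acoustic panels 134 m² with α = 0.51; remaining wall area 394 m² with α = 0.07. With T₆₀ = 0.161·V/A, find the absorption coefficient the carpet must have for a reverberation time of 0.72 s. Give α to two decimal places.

From T₆₀ = 0.161·V/A, the target T₆₀ = 0.72 s needs A = 0.161·1947/0.72 = 435.37 m².
Absorption from the other surfaces = 135·0.22 + 267·0.9 + 134·0.51 + 394·0.07 = 365.92 m², so the carpet must supply 69.45 m² over 132 m².
α = 69.45/132 = 0.526.

0.53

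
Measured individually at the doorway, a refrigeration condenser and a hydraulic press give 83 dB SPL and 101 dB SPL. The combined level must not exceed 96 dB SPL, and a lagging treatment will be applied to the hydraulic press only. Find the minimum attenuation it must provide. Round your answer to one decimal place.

5.2 dB

Everything except the hydraulic press sums to 10^(83/10) = 1.995e+08 in linear terms, 83.00 dB SPL.
To meet 96 dB SPL overall, the treated hydraulic press may contribute at most 10^(96/10) − 1.995e+08 = 3.782e+09, i.e. 95.78 dB SPL.
Required insertion loss = 101 − 95.78 = 5.22 dB.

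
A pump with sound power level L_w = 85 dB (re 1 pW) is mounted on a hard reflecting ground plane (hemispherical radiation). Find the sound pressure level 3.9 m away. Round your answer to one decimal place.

The power spreads over a hemisphere of area 2π·r², so L_p = L_w − 10·log₁₀(2π·r²).
2π·r² = 95.57 m², 10·log₁₀ of that is 19.803 dB.
L_p = 85 − 19.803 = 65.20 dB.

65.2 dB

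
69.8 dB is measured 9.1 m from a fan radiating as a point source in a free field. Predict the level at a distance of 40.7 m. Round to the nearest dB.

Spherical spreading from a point source gives a 20·log₁₀(r₂/r₁) drop.
L₂ = 69.8 − 20·log₁₀(40.7/9.1) = 69.8 − 13.011 = 56.79 dB.

57 dB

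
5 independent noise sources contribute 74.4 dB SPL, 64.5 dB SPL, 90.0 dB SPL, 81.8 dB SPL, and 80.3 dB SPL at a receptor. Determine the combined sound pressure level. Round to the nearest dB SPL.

91 dB SPL

Incoherent sources combine by intensity addition: L_total = 10·log₁₀(Σ 10^(L_i/10)).
Σ 10^(L/10) = 10^(74.4/10) + 10^(64.5/10) + 10^(90.0/10) + 10^(81.8/10) + 10^(80.3/10) = 1.289e+09.
L_total = 10·log₁₀(1.289e+09) = 91.10 dB SPL.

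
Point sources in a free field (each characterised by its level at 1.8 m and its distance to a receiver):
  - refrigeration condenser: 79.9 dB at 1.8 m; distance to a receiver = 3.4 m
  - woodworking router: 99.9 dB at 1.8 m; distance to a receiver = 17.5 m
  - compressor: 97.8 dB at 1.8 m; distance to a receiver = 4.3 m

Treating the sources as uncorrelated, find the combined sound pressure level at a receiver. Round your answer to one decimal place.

90.7 dB

First find each source's level at the receiver (point-source: −20·log₁₀(r/r_ref)), then combine on an intensity basis.
refrigeration condenser: 79.9 − 20·log₁₀(3.4/1.8) = 79.9 − 5.52 = 74.38 dB.
woodworking router: 99.9 − 20·log₁₀(17.5/1.8) = 99.9 − 19.76 = 80.14 dB.
compressor: 97.8 − 20·log₁₀(4.3/1.8) = 97.8 − 7.56 = 90.24 dB.
Σ 10^(L/10) = 1.187e+09 → L_total = 10·log₁₀(1.187e+09) = 90.74 dB.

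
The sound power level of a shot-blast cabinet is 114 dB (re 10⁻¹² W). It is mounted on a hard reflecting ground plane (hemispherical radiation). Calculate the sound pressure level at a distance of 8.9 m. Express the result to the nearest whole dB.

Free-field hemispherical radiation: L_p = L_w − 10·log₁₀(2π·r²), r = 8.9 m.
2π·r² = 497.7 m², 10·log₁₀ of that is 26.970 dB.
L_p = 114 − 26.970 = 87.03 dB.

87 dB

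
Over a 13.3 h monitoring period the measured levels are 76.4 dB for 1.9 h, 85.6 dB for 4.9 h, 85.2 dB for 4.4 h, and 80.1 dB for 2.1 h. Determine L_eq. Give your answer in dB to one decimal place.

84.2 dB

L_eq = 10·log₁₀[(1/T)·Σ tᵢ·10^(Lᵢ/10)] with T = 13.3 h.
Σ tᵢ·10^(Lᵢ/10) = 1.9·10^(76.4/10) + 4.9·10^(85.6/10) + 4.4·10^(85.2/10) + 2.1·10^(80.1/10) = 3.534e+09.
L_eq = 10·log₁₀(3.534e+09/13.3) = 84.24 dB.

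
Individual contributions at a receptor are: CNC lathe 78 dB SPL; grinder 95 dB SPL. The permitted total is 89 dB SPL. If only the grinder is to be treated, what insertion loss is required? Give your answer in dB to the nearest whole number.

6 dB

The untreated sources together contribute 10^(78/10) = 6.310e+07, i.e. 78.00 dB SPL.
To meet 89 dB SPL overall, the treated grinder may contribute at most 10^(89/10) − 6.310e+07 = 7.312e+08, i.e. 88.64 dB SPL.
So the grinder must be reduced from 95 to 88.64 dB SPL: IL = 6.36 dB.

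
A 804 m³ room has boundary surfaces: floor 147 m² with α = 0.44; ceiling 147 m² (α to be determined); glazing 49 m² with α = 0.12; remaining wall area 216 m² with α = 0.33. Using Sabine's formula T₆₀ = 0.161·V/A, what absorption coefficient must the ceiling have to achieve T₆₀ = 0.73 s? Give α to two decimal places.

A = 0.161·V/T₆₀ = 0.161·804/0.73 = 177.32 m² sabins.
Absorption from the other surfaces = 147·0.44 + 49·0.12 + 216·0.33 = 141.84 m², so the ceiling must supply 35.48 m² over 147 m².
α = 35.48/147 = 0.241.

0.24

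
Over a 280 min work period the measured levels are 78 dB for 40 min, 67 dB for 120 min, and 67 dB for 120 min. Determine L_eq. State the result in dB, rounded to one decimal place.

Weight each interval's intensity by its duration and average over T = 280 min:
Σ tᵢ·10^(Lᵢ/10) = 40·10^(78/10) + 120·10^(67/10) + 120·10^(67/10) = 3.727e+09.
L_eq = 10·log₁₀(3.727e+09/280) = 71.24 dB.

71.2 dB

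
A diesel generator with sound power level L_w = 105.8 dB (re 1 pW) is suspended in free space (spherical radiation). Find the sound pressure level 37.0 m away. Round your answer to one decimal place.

The power spreads over a sphere of area 4π·r², so L_p = L_w − 10·log₁₀(4π·r²).
4π·r² = 1.72e+04 m², 10·log₁₀ of that is 42.356 dB.
L_p = 105.8 − 42.356 = 63.44 dB.

63.4 dB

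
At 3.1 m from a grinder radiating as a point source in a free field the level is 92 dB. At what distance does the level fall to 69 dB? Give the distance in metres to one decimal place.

The 23.0 dB drop corresponds to a distance ratio of 10^(23.0/20) for a point source.
r₂ = 3.1·10^((92−69)/20) = 3.1·10^(23.0/20) = 43.79 m.

43.8 m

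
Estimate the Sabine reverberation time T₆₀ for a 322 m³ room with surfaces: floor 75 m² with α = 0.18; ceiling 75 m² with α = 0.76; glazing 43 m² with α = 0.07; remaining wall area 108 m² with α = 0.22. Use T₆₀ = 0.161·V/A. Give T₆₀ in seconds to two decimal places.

Total absorption A = 75·0.18 + 75·0.76 + 43·0.07 + 108·0.22 = 97.27 m² sabins.
T₆₀ = 0.161 × 322 / 97.27 = 0.533 s.

0.53 s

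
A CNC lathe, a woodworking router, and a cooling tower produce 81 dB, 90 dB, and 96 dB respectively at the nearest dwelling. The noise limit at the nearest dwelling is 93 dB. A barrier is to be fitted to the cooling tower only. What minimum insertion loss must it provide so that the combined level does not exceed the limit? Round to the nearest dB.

The untreated sources together contribute 10^(81/10) + 10^(90/10) = 1.126e+09, i.e. 90.51 dB.
To meet 93 dB overall, the treated cooling tower may contribute at most 10^(93/10) − 1.126e+09 = 8.694e+08, i.e. 89.39 dB.
Required insertion loss = 96 − 89.39 = 6.61 dB.

7 dB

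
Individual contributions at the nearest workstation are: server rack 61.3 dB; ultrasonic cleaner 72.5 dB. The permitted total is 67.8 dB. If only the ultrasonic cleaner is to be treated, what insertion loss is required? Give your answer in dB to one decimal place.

5.8 dB

Fixed contribution from the other source: Σ 10^(L/10) = 10^(61.3/10) = 1.349e+06 (61.30 dB).
To meet 67.8 dB overall, the treated ultrasonic cleaner may contribute at most 10^(67.8/10) − 1.349e+06 = 4.677e+06, i.e. 66.70 dB.
Required insertion loss = 72.5 − 66.70 = 5.80 dB.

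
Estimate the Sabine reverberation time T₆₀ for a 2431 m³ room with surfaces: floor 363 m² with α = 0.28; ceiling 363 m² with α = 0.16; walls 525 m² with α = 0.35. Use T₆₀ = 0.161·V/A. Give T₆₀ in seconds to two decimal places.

Summing Sᵢαᵢ: 363·0.28 + 363·0.16 + 525·0.35 = 343.47 m².
T₆₀ = 0.161 × 2431 / 343.47 = 1.140 s.

1.14 s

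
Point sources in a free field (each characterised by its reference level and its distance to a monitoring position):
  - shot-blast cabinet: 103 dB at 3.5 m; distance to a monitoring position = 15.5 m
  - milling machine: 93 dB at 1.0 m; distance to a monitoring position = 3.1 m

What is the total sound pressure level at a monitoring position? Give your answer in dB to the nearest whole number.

91 dB

Apply inverse-square spreading to bring every level to the receiver, then sum 10^(L/10).
shot-blast cabinet: 103 − 20·log₁₀(15.5/3.5) = 103 − 12.93 = 90.07 dB.
milling machine: 93 − 20·log₁₀(3.1/1.0) = 93 − 9.83 = 83.17 dB.
Σ 10^(L/10) = 1.225e+09 → L_total = 10·log₁₀(1.225e+09) = 90.88 dB.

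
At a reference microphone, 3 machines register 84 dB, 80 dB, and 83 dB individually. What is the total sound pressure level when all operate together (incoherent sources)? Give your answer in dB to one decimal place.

87.4 dB

Incoherent sources combine by intensity addition: L_total = 10·log₁₀(Σ 10^(L_i/10)).
Σ 10^(L/10) = 10^(84/10) + 10^(80/10) + 10^(83/10) = 5.507e+08.
L_total = 10·log₁₀(5.507e+08) = 87.41 dB.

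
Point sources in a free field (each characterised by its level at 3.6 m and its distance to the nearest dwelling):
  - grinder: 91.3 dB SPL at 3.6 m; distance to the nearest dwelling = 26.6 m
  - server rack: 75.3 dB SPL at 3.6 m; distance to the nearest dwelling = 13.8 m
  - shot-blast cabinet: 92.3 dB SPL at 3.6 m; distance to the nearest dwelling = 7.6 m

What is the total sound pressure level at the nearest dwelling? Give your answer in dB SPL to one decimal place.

86.1 dB SPL

First find each source's level at the receiver (point-source: −20·log₁₀(r/r_ref)), then combine on an intensity basis.
grinder: 91.3 − 20·log₁₀(26.6/3.6) = 91.3 − 17.37 = 73.93 dB SPL.
server rack: 75.3 − 20·log₁₀(13.8/3.6) = 75.3 − 11.67 = 63.63 dB SPL.
shot-blast cabinet: 92.3 − 20·log₁₀(7.6/3.6) = 92.3 − 6.49 = 85.81 dB SPL.
Σ 10^(L/10) = 4.081e+08 → L_total = 10·log₁₀(4.081e+08) = 86.11 dB SPL.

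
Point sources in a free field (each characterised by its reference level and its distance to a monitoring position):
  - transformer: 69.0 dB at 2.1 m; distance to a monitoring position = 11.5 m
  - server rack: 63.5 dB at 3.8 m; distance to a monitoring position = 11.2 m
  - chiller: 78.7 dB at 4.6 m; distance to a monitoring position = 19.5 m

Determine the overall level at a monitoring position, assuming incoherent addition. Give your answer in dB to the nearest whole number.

First find each source's level at the receiver (point-source: −20·log₁₀(r/r_ref)), then combine on an intensity basis.
transformer: 69.0 − 20·log₁₀(11.5/2.1) = 69.0 − 14.77 = 54.23 dB.
server rack: 63.5 − 20·log₁₀(11.2/3.8) = 63.5 − 9.39 = 54.11 dB.
chiller: 78.7 − 20·log₁₀(19.5/4.6) = 78.7 − 12.55 = 66.15 dB.
Σ 10^(L/10) = 4.648e+06 → L_total = 10·log₁₀(4.648e+06) = 66.67 dB.

67 dB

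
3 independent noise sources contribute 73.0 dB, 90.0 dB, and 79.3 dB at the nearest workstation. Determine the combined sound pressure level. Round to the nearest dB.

90 dB

Incoherent sources combine by intensity addition: L_total = 10·log₁₀(Σ 10^(L_i/10)).
Σ 10^(L/10) = 10^(73.0/10) + 10^(90.0/10) + 10^(79.3/10) = 1.105e+09.
L_total = 10·log₁₀(1.105e+09) = 90.43 dB.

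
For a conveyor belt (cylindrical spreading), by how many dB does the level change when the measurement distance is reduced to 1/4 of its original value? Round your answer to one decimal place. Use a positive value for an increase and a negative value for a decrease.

+6.0 dB

A line source loses 3 dB per doubling of distance; generally ΔL = −10·log₁₀(r₂/r₁).
ΔL = −10·log₁₀(0.25) = +6.02 dB.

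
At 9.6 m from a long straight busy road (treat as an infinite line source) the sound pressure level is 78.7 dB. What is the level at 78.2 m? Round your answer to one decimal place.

Line-source attenuation: ΔL = 10·log₁₀(r₂/r₁) = 10·log₁₀(78.2/9.6) = 9.109 dB.
L₂ = 78.7 − 10·log₁₀(78.2/9.6) = 78.7 − 9.109 = 69.59 dB.

69.6 dB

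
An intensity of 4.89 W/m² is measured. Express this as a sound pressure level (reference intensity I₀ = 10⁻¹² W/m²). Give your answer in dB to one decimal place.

I/I₀ = 4.89/10⁻¹² = 4.89×10^12, and L = 10·log₁₀(I/I₀).
L = 10·(0.6893 + 12) = 126.89 dB.

126.9 dB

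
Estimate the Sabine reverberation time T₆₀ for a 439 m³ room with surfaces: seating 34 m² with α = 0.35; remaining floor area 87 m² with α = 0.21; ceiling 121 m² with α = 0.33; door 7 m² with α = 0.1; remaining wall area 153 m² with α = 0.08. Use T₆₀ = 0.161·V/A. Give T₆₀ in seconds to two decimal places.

A = Σ Sᵢαᵢ = 34·0.35 + 87·0.21 + 121·0.33 + 7·0.1 + 153·0.08 = 83.04 m².
T₆₀ = 0.161 × 439 / 83.04 = 0.851 s.

0.85 s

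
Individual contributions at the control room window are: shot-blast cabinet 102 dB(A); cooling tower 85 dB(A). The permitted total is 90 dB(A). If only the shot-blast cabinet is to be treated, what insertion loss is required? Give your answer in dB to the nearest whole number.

14 dB

Everything except the shot-blast cabinet sums to 10^(85/10) = 3.162e+08 in linear terms, 85.00 dB(A).
The limit corresponds to 10^(90/10) = 1.000e+09; subtracting the fixed part leaves 6.838e+08 for the shot-blast cabinet, i.e. 88.35 dB(A).
Required insertion loss = 102 − 88.35 = 13.65 dB.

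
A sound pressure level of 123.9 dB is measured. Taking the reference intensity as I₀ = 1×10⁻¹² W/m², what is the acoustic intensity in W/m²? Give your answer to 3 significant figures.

2.45 W/m²

L = 10·log₁₀(I/I₀) ⇒ I = I₀·10^(L/10) = 10⁻¹² × 10^12.39.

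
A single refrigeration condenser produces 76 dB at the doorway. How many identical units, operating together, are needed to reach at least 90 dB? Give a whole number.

26

Need L₁ + 10·log₁₀ N ≥ 90, i.e. log₁₀ N ≥ 1.40.
N ≥ 10^(14.0/10) = 25.119, so N = 26.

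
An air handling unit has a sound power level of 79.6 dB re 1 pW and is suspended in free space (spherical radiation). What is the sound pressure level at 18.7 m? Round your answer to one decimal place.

43.2 dB

L_p = L_w − 10·log₁₀(4π·r²) with r = 18.7 m.
4π·r² = 4394 m², 10·log₁₀ of that is 36.429 dB.
L_p = 79.6 − 36.429 = 43.17 dB.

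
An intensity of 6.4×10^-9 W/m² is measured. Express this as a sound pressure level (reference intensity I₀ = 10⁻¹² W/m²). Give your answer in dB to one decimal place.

L = 10·log₁₀(I/I₀) = 10·log₁₀(6.4×10^-9/10⁻¹²) = 10·log₁₀(6.4×10^3).
L = 10·(0.8062 + 3) = 38.06 dB.

38.1 dB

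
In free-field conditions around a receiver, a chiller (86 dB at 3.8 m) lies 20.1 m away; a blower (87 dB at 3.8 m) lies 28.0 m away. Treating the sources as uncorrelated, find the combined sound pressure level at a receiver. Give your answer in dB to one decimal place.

73.7 dB

First find each source's level at the receiver (point-source: −20·log₁₀(r/r_ref)), then combine on an intensity basis.
chiller: 86 − 20·log₁₀(20.1/3.8) = 86 − 14.47 = 71.53 dB.
blower: 87 − 20·log₁₀(28.0/3.8) = 87 − 17.35 = 69.65 dB.
Σ 10^(L/10) = 2.346e+07 → L_total = 10·log₁₀(2.346e+07) = 73.70 dB.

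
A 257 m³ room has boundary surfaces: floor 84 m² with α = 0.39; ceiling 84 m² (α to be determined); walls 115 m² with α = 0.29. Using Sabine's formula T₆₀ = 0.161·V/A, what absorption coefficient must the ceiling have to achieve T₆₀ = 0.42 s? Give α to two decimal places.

From T₆₀ = 0.161·V/A, the target T₆₀ = 0.42 s needs A = 0.161·257/0.42 = 98.52 m².
Absorption from the other surfaces = 84·0.39 + 115·0.29 = 66.11 m², so the ceiling must supply 32.41 m² over 84 m².
α = 32.41/84 = 0.386.

0.39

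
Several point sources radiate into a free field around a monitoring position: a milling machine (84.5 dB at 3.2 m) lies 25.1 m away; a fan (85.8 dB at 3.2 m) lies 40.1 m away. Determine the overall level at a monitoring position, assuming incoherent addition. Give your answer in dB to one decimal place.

Propagate each source to the receiver with L = L_ref − 20·log₁₀(r/r_ref), then add intensities.
milling machine: 84.5 − 20·log₁₀(25.1/3.2) = 84.5 − 17.89 = 66.61 dB.
fan: 85.8 − 20·log₁₀(40.1/3.2) = 85.8 − 21.96 = 63.84 dB.
Σ 10^(L/10) = 7.002e+06 → L_total = 10·log₁₀(7.002e+06) = 68.45 dB.

68.5 dB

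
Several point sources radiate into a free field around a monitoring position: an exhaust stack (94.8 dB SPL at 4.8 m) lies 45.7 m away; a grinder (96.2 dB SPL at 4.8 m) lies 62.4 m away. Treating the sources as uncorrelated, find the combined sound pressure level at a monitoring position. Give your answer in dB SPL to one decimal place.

Propagate each source to the receiver with L = L_ref − 20·log₁₀(r/r_ref), then add intensities.
exhaust stack: 94.8 − 20·log₁₀(45.7/4.8) = 94.8 − 19.57 = 75.23 dB SPL.
grinder: 96.2 − 20·log₁₀(62.4/4.8) = 96.2 − 22.28 = 73.92 dB SPL.
Σ 10^(L/10) = 5.798e+07 → L_total = 10·log₁₀(5.798e+07) = 77.63 dB SPL.

77.6 dB SPL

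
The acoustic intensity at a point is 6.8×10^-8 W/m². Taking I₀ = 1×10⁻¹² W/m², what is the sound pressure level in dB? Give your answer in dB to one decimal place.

48.3 dB

Dividing by I₀ shifts the exponent by 12: I/I₀ = 6.8×10^4.
L = 10·(0.8325 + 4) = 48.33 dB.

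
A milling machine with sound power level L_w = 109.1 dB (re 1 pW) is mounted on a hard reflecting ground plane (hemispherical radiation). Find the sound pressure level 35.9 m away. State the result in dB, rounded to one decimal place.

The power spreads over a hemisphere of area 2π·r², so L_p = L_w − 10·log₁₀(2π·r²).
2π·r² = 8098 m², 10·log₁₀ of that is 39.084 dB.
L_p = 109.1 − 39.084 = 70.02 dB.

70.0 dB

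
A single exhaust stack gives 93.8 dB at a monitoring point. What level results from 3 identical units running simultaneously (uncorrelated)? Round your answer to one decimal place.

98.6 dB

L_total = L₁ + 10·log₁₀ N for N identical incoherent sources.
L_total = 93.8 + 10·log₁₀(3) = 93.8 + 4.771 = 98.57 dB.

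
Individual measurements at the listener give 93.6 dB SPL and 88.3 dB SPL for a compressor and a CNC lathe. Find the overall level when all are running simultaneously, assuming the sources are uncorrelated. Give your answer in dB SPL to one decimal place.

For uncorrelated sources the intensities add, so convert each level to linear form, sum, and take 10·log₁₀ of the total.
Σ 10^(L/10) = 10^(93.6/10) + 10^(88.3/10) = 2.967e+09.
L_total = 10·log₁₀(2.967e+09) = 94.72 dB SPL.

94.7 dB SPL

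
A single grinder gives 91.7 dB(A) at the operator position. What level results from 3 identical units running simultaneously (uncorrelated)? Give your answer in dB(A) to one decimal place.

96.5 dB(A)

L_total = L₁ + 10·log₁₀ N for N identical incoherent sources.
L_total = 91.7 + 10·log₁₀(3) = 91.7 + 4.771 = 96.47 dB(A).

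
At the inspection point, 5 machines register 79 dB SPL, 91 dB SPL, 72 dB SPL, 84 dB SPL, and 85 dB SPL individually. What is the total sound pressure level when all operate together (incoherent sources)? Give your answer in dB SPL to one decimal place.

92.8 dB SPL

For uncorrelated sources the intensities add, so convert each level to linear form, sum, and take 10·log₁₀ of the total.
Σ 10^(L/10) = 10^(79/10) + 10^(91/10) + 10^(72/10) + 10^(84/10) + 10^(85/10) = 1.922e+09.
L_total = 10·log₁₀(1.922e+09) = 92.84 dB SPL.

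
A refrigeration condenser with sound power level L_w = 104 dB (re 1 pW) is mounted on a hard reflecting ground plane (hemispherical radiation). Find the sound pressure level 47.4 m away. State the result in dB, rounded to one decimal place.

The power spreads over a hemisphere of area 2π·r², so L_p = L_w − 10·log₁₀(2π·r²).
2π·r² = 1.412e+04 m², 10·log₁₀ of that is 41.497 dB.
L_p = 104 − 41.497 = 62.50 dB.

62.5 dB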